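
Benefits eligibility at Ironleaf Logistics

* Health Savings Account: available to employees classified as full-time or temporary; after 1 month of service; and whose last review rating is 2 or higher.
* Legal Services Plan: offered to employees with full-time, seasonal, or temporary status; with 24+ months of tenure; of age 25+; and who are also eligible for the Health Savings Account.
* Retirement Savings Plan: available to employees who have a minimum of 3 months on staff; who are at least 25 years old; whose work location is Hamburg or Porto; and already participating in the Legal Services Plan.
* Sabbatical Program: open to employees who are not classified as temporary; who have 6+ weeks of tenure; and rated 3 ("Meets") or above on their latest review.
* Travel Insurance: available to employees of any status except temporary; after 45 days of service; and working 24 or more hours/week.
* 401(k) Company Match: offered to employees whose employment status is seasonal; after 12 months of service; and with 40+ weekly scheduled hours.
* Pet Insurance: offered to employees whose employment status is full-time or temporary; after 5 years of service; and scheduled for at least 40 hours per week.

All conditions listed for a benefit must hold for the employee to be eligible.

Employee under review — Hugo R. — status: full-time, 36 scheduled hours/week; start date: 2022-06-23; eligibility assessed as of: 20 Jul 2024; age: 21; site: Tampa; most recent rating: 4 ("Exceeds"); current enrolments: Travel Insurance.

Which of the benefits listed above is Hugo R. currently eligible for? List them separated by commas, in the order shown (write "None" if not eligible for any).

Service from 2022-06-23 to 20 Jul 2024: 758 days.
Health Savings Account — status full-time ✓; service 758 days ≥ 1 month (≈30 days) ✓; rating 4 ≥ 2 ✓ → eligible.
Legal Services Plan — status full-time ✓; service 758 days ≥ 24 months (≈720 days) ✓; age 21 < 25 ✗ → not eligible.
Retirement Savings Plan — service 758 days ≥ 3 months (≈90 days) ✓; age 21 < 25 ✗ → not eligible.
Sabbatical Program — status full-time ✓ (not excluded); service 758 days ≥ 6 weeks (≈42 days) ✓; rating 4 ≥ 3 ✓ → eligible.
Travel Insurance — status full-time ✓ (not excluded); service 758 days ≥ 45 days ✓; 36 hrs/wk ≥ 24 ✓ → eligible.
401(k) Company Match — status full-time ✗ (requires seasonal) → not eligible.
Pet Insurance — status full-time ✓; service 758 days < 5 years (≈1825 days) ✗ → not eligible.

Health Savings Account, Sabbatical Program, Travel Insurance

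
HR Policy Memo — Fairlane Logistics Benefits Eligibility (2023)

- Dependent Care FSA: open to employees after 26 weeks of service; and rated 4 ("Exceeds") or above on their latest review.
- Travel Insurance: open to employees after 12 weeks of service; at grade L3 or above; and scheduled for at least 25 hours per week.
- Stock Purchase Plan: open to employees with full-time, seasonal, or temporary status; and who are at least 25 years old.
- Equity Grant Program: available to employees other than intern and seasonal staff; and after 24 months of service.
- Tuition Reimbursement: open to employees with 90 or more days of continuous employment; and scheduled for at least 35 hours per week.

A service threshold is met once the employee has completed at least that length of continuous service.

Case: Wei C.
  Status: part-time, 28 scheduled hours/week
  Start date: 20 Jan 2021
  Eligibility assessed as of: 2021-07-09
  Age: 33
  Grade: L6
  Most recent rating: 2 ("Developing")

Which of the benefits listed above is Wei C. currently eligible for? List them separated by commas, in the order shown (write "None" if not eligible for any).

Service from 20 Jan 2021 to 2021-07-09: 170 days.
Dependent Care FSA — service 170 days < 26 weeks (≈182 days) ✗ → not eligible.
Travel Insurance — service 170 days ≥ 12 weeks (≈84 days) ✓; grade L6 ≥ L3 ✓; 28 hrs/wk ≥ 25 ✓ → eligible.
Stock Purchase Plan — status part-time ✗ (requires full-time, seasonal, or temporary) → not eligible.
Equity Grant Program — status part-time ✓ (not excluded); service 170 days < 24 months (≈720 days) ✗ → not eligible.
Tuition Reimbursement — service 170 days ≥ 90 days ✓; 28 hrs/wk < 35 ✗ → not eligible.

Travel Insurance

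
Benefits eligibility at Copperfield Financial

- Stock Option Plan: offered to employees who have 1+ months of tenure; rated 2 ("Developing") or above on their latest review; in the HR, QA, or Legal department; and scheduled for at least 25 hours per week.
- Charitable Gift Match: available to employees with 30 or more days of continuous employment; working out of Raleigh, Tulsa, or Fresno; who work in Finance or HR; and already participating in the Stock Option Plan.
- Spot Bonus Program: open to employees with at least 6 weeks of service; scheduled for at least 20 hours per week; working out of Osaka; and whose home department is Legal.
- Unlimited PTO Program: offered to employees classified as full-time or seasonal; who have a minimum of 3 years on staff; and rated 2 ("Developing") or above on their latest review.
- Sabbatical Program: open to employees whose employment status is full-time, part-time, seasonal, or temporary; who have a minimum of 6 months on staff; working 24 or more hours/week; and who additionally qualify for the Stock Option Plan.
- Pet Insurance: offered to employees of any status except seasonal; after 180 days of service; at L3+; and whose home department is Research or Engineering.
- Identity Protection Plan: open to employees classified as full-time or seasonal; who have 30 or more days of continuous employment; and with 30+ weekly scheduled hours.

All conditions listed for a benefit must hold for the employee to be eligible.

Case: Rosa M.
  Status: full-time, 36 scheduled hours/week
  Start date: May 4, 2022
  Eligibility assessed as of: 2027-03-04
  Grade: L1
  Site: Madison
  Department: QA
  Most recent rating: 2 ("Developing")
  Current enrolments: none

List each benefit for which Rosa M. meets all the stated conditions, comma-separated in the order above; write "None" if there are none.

Service from May 4, 2022 to 2027-03-04: 1765 days.
Stock Option Plan — service 1765 days ≥ 1 month (≈30 days) ✓; rating 2 ≥ 2 ✓; dept QA ✓; 36 hrs/wk ≥ 25 ✓ → eligible.
Charitable Gift Match — service 1765 days ≥ 30 days ✓; site Madison ✗ (not Raleigh, Tulsa, or Fresno) → not eligible.
Spot Bonus Program — service 1765 days ≥ 6 weeks (≈42 days) ✓; 36 hrs/wk ≥ 20 ✓; site Madison ✗ (not Osaka) → not eligible.
Unlimited PTO Program — status full-time ✓; service 1765 days ≥ 3 years (≈1095 days) ✓; rating 2 ≥ 2 ✓ → eligible.
Sabbatical Program — status full-time ✓; service 1765 days ≥ 6 months (≈180 days) ✓; 36 hrs/wk ≥ 24 ✓; eligible for Stock Option Plan ✓ → eligible.
Pet Insurance — status full-time ✓ (not excluded); service 1765 days ≥ 180 days ✓; grade L1 < L3 ✗ → not eligible.
Identity Protection Plan — status full-time ✓; service 1765 days ≥ 30 days ✓; 36 hrs/wk ≥ 30 ✓ → eligible.

Stock Option Plan, Unlimited PTO Program, Sabbatical Program, Identity Protection Plan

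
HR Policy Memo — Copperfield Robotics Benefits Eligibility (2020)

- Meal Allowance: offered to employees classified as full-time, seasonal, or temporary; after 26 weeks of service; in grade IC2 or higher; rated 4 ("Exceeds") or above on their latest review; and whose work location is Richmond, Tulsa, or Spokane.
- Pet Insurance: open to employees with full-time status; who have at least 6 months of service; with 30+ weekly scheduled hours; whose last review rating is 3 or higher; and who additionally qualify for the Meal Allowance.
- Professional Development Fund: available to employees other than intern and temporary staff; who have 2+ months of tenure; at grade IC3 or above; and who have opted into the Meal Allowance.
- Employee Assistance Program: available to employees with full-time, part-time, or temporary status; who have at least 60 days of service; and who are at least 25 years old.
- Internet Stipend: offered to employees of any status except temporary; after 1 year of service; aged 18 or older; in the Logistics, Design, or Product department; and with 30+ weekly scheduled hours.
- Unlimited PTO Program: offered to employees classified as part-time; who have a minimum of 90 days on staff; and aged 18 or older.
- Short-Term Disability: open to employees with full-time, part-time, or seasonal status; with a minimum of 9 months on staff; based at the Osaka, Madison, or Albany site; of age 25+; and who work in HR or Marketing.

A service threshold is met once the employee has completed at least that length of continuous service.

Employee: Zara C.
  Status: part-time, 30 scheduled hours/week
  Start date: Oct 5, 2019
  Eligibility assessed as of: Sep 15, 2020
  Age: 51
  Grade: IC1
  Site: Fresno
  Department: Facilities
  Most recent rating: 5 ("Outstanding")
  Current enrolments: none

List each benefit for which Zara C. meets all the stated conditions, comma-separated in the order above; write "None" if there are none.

Service from Oct 5, 2019 to Sep 15, 2020: 346 days.
Meal Allowance — status part-time ✗ (requires full-time, seasonal, or temporary) → not eligible.
Pet Insurance — status part-time ✗ (requires full-time) → not eligible.
Professional Development Fund — status part-time ✓ (not excluded); service 346 days ≥ 2 months (≈60 days) ✓; grade IC1 < IC3 ✗ → not eligible.
Employee Assistance Program — status part-time ✓; service 346 days ≥ 60 days ✓; age 51 ≥ 25 ✓ → eligible.
Internet Stipend — status part-time ✓ (not excluded); service 346 days < 1 year (≈365 days) ✗ → not eligible.
Unlimited PTO Program — status part-time ✓; service 346 days ≥ 90 days ✓; age 51 ≥ 18 ✓ → eligible.
Short-Term Disability — status part-time ✓; service 346 days ≥ 9 months (≈270 days) ✓; site Fresno ✗ (not Osaka, Madison, or Albany) → not eligible.

Employee Assistance Program, Unlimited PTO Program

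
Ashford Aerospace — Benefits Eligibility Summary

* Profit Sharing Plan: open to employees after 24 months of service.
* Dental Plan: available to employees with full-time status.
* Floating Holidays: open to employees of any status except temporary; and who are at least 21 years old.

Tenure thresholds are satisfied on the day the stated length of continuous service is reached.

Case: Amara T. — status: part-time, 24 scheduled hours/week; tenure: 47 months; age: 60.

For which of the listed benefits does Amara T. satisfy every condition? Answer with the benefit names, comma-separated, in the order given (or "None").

Profit Sharing Plan — service 47 months ≥ 24 months ✓ → eligible.
Dental Plan — status part-time ✗ (requires full-time) → not eligible.
Floating Holidays — status part-time ✓ (not excluded); age 60 ≥ 21 ✓ → eligible.

Profit Sharing Plan, Floating Holidays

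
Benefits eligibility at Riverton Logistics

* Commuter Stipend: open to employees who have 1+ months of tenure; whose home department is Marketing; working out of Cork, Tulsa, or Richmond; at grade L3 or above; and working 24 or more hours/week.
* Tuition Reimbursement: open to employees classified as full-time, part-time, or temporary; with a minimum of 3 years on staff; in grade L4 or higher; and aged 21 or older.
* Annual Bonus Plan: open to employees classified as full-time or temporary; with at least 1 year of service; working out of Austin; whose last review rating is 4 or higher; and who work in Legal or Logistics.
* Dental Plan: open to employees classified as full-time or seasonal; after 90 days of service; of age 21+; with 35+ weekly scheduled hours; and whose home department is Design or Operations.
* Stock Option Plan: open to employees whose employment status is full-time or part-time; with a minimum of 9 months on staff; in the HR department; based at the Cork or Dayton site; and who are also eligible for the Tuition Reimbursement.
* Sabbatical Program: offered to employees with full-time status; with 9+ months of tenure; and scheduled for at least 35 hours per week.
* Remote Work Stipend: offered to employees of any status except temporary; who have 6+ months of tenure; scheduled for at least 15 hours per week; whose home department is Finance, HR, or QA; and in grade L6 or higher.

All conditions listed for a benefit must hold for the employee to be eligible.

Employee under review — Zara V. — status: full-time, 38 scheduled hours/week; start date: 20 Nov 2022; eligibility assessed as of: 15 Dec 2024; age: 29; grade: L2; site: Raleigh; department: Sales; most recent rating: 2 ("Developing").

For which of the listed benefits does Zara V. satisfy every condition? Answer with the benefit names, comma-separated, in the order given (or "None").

Service from 20 Nov 2022 to 15 Dec 2024: 756 days.
Commuter Stipend — service 756 days ≥ 1 month (≈30 days) ✓; dept Sales ✗ → not eligible.
Tuition Reimbursement — status full-time ✓; service 756 days < 3 years (≈1095 days) ✗ → not eligible.
Annual Bonus Plan — status full-time ✓; service 756 days ≥ 1 year (≈365 days) ✓; site Raleigh ✗ (not Austin) → not eligible.
Dental Plan — status full-time ✓; service 756 days ≥ 90 days ✓; age 29 ≥ 21 ✓; 38 hrs/wk ≥ 35 ✓; dept Sales ✗ → not eligible.
Stock Option Plan — status full-time ✓; service 756 days ≥ 9 months (≈270 days) ✓; dept Sales ✗ → not eligible.
Sabbatical Program — status full-time ✓; service 756 days ≥ 9 months (≈270 days) ✓; 38 hrs/wk ≥ 35 ✓ → eligible.
Remote Work Stipend — status full-time ✓ (not excluded); service 756 days ≥ 6 months (≈180 days) ✓; 38 hrs/wk ≥ 15 ✓; dept Sales ✗ → not eligible.

Sabbatical Program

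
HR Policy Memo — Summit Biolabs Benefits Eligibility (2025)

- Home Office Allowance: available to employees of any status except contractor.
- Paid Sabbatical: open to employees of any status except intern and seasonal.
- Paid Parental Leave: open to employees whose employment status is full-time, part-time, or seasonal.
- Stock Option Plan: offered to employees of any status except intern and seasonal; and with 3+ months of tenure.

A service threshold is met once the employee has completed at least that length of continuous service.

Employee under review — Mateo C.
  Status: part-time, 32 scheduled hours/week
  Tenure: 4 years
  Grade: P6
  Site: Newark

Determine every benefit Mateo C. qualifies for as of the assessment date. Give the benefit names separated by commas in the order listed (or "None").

Home Office Allowance, Paid Sabbatical, Paid Parental Leave, Stock Option Plan

Home Office Allowance — status part-time ✓ (not excluded) → eligible.
Paid Sabbatical — status part-time ✓ (not excluded) → eligible.
Paid Parental Leave — status part-time ✓ → eligible.
Stock Option Plan — status part-time ✓ (not excluded); service 4 years ≥ 3 months (≈90 days) ✓ → eligible.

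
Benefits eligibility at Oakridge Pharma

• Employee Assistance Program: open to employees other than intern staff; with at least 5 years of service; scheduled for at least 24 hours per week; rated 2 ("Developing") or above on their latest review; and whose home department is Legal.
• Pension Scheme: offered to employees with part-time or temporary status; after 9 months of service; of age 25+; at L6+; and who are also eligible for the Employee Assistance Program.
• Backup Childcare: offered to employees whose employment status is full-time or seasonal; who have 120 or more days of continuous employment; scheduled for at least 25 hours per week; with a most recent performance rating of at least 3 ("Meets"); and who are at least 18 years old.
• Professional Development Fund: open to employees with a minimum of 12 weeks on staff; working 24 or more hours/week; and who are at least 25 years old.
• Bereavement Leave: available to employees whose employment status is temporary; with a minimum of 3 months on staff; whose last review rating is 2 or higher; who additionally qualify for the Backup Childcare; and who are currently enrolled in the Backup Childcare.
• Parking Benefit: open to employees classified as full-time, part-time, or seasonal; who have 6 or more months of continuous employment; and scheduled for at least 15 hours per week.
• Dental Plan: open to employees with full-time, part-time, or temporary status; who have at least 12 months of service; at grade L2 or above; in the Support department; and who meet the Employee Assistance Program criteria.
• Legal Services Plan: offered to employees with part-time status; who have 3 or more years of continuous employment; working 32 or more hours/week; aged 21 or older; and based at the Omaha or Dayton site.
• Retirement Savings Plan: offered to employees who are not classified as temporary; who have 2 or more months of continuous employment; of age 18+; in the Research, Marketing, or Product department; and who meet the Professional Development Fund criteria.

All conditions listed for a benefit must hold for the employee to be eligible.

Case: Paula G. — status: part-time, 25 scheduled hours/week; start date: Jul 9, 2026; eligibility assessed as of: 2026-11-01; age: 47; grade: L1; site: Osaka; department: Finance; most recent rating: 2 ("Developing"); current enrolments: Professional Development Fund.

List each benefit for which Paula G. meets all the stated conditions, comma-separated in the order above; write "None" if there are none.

Professional Development Fund

Service from Jul 9, 2026 to 2026-11-01: 115 days.
Employee Assistance Program — status part-time ✓ (not excluded); service 115 days < 5 years (≈1825 days) ✗ → not eligible.
Pension Scheme — status part-time ✓; service 115 days < 9 months (≈270 days) ✗ → not eligible.
Backup Childcare — status part-time ✗ (requires full-time or seasonal) → not eligible.
Professional Development Fund — service 115 days ≥ 12 weeks (≈84 days) ✓; 25 hrs/wk ≥ 24 ✓; age 47 ≥ 25 ✓ → eligible.
Bereavement Leave — status part-time ✗ (requires temporary) → not eligible.
Parking Benefit — status part-time ✓; service 115 days < 6 months (≈180 days) ✗ → not eligible.
Dental Plan — status part-time ✓; service 115 days < 12 months (≈360 days) ✗ → not eligible.
Legal Services Plan — status part-time ✓; service 115 days < 3 years (≈1095 days) ✗ → not eligible.
Retirement Savings Plan — status part-time ✓ (not excluded); service 115 days ≥ 2 months (≈60 days) ✓; age 47 ≥ 18 ✓; dept Finance ✗ → not eligible.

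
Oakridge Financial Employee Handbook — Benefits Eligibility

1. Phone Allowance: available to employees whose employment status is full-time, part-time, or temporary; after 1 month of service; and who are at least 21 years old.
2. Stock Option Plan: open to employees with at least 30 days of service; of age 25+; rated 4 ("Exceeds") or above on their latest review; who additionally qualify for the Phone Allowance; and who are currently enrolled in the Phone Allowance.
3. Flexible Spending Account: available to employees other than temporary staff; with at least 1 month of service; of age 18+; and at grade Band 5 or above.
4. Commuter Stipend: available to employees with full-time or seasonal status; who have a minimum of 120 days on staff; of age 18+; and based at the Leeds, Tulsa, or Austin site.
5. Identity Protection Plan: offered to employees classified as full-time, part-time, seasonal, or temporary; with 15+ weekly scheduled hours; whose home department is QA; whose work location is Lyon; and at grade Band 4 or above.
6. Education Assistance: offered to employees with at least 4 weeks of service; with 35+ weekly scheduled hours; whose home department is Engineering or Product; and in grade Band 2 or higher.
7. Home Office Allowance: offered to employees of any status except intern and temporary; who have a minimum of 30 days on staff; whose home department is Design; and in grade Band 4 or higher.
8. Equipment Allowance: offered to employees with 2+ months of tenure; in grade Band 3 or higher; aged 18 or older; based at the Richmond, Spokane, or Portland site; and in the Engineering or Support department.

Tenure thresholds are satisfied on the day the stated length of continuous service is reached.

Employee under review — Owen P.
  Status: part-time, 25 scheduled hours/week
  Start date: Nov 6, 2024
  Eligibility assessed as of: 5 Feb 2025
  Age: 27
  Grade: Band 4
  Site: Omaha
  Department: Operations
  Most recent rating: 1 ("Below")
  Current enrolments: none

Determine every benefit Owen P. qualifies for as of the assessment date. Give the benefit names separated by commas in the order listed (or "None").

Phone Allowance

Service from Nov 6, 2024 to 5 Feb 2025: 91 days.
Phone Allowance — status part-time ✓; service 91 days ≥ 1 month (≈30 days) ✓; age 27 ≥ 21 ✓ → eligible.
Stock Option Plan — service 91 days ≥ 30 days ✓; age 27 ≥ 25 ✓; rating 1 < 4 ✗ → not eligible.
Flexible Spending Account — status part-time ✓ (not excluded); service 91 days ≥ 1 month (≈30 days) ✓; age 27 ≥ 18 ✓; grade Band 4 < Band 5 ✗ → not eligible.
Commuter Stipend — status part-time ✗ (requires full-time or seasonal) → not eligible.
Identity Protection Plan — status part-time ✓; 25 hrs/wk ≥ 15 ✓; dept Operations ✗ → not eligible.
Education Assistance — service 91 days ≥ 4 weeks (≈28 days) ✓; 25 hrs/wk < 35 ✗ → not eligible.
Home Office Allowance — status part-time ✓ (not excluded); service 91 days ≥ 30 days ✓; dept Operations ✗ → not eligible.
Equipment Allowance — service 91 days ≥ 2 months (≈60 days) ✓; grade Band 4 ≥ Band 3 ✓; age 27 ≥ 18 ✓; site Omaha ✗ (not Richmond, Spokane, or Portland) → not eligible.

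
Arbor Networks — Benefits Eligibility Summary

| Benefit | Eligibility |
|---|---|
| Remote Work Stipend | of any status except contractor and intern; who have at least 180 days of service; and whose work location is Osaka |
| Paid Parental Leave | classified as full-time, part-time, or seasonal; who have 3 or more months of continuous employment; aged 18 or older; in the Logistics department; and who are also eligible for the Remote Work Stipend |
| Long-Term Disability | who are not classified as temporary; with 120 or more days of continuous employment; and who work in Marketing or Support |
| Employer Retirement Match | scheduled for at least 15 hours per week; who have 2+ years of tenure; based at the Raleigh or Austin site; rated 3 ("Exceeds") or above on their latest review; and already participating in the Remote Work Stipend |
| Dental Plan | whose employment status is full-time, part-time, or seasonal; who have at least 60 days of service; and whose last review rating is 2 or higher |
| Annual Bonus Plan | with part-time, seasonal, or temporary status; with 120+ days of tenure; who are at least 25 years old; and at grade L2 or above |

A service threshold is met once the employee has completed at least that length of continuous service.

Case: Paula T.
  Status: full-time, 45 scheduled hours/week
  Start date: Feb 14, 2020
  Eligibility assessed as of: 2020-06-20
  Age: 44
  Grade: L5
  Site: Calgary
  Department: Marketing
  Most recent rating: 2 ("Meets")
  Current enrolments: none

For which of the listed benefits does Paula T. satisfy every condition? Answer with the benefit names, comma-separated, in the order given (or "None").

Long-Term Disability, Dental Plan

Service from Feb 14, 2020 to 2020-06-20: 127 days.
Remote Work Stipend — status full-time ✓ (not excluded); service 127 days < 180 days ✗ → not eligible.
Paid Parental Leave — status full-time ✓; service 127 days ≥ 3 months (≈90 days) ✓; age 44 ≥ 18 ✓; dept Marketing ✗ → not eligible.
Long-Term Disability — status full-time ✓ (not excluded); service 127 days ≥ 120 days ✓; dept Marketing ✓ → eligible.
Employer Retirement Match — 45 hrs/wk ≥ 15 ✓; service 127 days < 2 years (≈730 days) ✗ → not eligible.
Dental Plan — status full-time ✓; service 127 days ≥ 60 days ✓; rating 2 ≥ 2 ✓ → eligible.
Annual Bonus Plan — status full-time ✗ (requires part-time, seasonal, or temporary) → not eligible.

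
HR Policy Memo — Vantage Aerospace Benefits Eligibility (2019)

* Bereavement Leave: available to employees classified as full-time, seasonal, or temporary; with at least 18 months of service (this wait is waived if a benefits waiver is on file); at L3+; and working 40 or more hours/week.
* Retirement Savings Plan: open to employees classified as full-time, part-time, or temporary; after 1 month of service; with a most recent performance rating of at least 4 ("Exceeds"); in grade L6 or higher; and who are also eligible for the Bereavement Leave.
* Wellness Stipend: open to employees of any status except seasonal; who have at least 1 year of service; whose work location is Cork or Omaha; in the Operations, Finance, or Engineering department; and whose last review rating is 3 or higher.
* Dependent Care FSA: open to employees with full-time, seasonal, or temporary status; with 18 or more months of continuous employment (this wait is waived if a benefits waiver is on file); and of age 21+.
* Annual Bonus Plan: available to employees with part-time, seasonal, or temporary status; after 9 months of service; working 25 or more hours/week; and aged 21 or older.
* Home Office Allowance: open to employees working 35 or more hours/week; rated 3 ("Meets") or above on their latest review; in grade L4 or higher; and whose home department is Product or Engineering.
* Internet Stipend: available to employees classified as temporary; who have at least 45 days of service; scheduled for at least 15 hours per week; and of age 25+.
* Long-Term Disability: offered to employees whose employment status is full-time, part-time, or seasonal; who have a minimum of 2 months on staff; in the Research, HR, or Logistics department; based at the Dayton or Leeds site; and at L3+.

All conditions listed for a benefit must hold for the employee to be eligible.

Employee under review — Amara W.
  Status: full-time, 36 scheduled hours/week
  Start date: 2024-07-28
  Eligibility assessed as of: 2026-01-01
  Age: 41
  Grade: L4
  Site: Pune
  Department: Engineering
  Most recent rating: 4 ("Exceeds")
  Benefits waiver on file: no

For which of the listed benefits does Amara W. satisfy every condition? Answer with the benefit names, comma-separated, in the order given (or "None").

Service from 2024-07-28 to 2026-01-01: 522 days.
Bereavement Leave — status full-time ✓; no waiver, service 522 days < 18 months (≈540 days) ✗ → not eligible.
Retirement Savings Plan — status full-time ✓; service 522 days ≥ 1 month (≈30 days) ✓; rating 4 ≥ 4 ✓; grade L4 < L6 ✗ → not eligible.
Wellness Stipend — status full-time ✓ (not excluded); service 522 days ≥ 1 year (≈365 days) ✓; site Pune ✗ (not Cork or Omaha) → not eligible.
Dependent Care FSA — status full-time ✓; no waiver, service 522 days < 18 months (≈540 days) ✗ → not eligible.
Annual Bonus Plan — status full-time ✗ (requires part-time, seasonal, or temporary) → not eligible.
Home Office Allowance — 36 hrs/wk ≥ 35 ✓; rating 4 ≥ 3 ✓; grade L4 ≥ L4 ✓; dept Engineering ✓ → eligible.
Internet Stipend — status full-time ✗ (requires temporary) → not eligible.
Long-Term Disability — status full-time ✓; service 522 days ≥ 2 months (≈60 days) ✓; dept Engineering ✗ → not eligible.

Home Office Allowance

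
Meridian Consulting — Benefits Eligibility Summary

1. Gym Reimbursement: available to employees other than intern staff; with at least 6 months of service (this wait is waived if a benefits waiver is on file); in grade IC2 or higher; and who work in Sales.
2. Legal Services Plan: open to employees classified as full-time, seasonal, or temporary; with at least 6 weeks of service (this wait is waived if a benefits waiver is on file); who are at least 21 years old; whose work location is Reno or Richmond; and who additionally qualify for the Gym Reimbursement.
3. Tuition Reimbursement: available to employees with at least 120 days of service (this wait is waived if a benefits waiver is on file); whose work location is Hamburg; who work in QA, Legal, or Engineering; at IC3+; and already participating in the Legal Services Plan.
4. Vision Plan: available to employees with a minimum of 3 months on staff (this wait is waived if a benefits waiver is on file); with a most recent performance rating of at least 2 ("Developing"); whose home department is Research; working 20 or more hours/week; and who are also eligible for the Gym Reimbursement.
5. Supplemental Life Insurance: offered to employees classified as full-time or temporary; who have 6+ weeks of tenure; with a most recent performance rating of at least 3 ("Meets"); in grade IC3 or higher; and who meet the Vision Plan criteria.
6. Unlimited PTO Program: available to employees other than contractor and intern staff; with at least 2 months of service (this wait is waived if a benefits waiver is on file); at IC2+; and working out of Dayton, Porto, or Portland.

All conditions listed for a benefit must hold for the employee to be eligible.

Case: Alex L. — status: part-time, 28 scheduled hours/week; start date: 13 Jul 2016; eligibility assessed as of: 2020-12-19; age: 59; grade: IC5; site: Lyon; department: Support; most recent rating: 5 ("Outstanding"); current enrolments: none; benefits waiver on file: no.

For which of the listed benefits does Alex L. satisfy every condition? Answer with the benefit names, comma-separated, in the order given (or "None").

None

Service from 13 Jul 2016 to 2020-12-19: 1620 days.
Gym Reimbursement — status part-time ✓ (not excluded); no waiver, service 1620 days ≥ 6 months (≈180 days) ✓; grade IC5 ≥ IC2 ✓; dept Support ✗ → not eligible.
Legal Services Plan — status part-time ✗ (requires full-time, seasonal, or temporary) → not eligible.
Tuition Reimbursement — no waiver, service 1620 days ≥ 120 days ✓; site Lyon ✗ (not Hamburg) → not eligible.
Vision Plan — no waiver, service 1620 days ≥ 3 months (≈90 days) ✓; rating 5 ≥ 2 ✓; dept Support ✗ → not eligible.
Supplemental Life Insurance — status part-time ✗ (requires full-time or temporary) → not eligible.
Unlimited PTO Program — status part-time ✓ (not excluded); no waiver, service 1620 days ≥ 2 months (≈60 days) ✓; grade IC5 ≥ IC2 ✓; site Lyon ✗ (not Dayton, Porto, or Portland) → not eligible.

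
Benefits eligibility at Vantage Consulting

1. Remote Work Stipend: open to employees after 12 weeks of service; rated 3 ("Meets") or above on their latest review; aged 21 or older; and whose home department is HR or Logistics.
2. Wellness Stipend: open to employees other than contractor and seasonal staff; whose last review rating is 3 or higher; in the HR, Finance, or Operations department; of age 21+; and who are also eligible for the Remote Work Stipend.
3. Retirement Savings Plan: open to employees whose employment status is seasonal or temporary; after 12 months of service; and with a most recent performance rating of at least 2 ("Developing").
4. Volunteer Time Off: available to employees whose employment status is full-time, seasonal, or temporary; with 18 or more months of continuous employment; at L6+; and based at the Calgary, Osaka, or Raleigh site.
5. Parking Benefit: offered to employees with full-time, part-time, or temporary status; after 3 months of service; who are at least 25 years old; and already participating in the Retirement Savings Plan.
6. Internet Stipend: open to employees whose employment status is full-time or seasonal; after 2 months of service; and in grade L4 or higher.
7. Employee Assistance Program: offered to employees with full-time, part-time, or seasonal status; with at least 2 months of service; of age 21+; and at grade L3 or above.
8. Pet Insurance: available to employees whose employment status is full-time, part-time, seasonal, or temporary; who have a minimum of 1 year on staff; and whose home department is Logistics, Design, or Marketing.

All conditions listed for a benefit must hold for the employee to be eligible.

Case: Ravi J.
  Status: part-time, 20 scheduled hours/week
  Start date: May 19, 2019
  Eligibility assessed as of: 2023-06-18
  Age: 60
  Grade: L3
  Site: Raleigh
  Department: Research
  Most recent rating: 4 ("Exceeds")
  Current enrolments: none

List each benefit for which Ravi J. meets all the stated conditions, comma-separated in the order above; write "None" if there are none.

Service from May 19, 2019 to 2023-06-18: 1491 days.
Remote Work Stipend — service 1491 days ≥ 12 weeks (≈84 days) ✓; rating 4 ≥ 3 ✓; age 60 ≥ 21 ✓; dept Research ✗ → not eligible.
Wellness Stipend — status part-time ✓ (not excluded); rating 4 ≥ 3 ✓; dept Research ✗ → not eligible.
Retirement Savings Plan — status part-time ✗ (requires seasonal or temporary) → not eligible.
Volunteer Time Off — status part-time ✗ (requires full-time, seasonal, or temporary) → not eligible.
Parking Benefit — status part-time ✓; service 1491 days ≥ 3 months (≈90 days) ✓; age 60 ≥ 25 ✓; not enrolled in Retirement Savings Plan ✗ → not eligible.
Internet Stipend — status part-time ✗ (requires full-time or seasonal) → not eligible.
Employee Assistance Program — status part-time ✓; service 1491 days ≥ 2 months (≈60 days) ✓; age 60 ≥ 21 ✓; grade L3 ≥ L3 ✓ → eligible.
Pet Insurance — status part-time ✓; service 1491 days ≥ 1 year (≈365 days) ✓; dept Research ✗ → not eligible.

Employee Assistance Program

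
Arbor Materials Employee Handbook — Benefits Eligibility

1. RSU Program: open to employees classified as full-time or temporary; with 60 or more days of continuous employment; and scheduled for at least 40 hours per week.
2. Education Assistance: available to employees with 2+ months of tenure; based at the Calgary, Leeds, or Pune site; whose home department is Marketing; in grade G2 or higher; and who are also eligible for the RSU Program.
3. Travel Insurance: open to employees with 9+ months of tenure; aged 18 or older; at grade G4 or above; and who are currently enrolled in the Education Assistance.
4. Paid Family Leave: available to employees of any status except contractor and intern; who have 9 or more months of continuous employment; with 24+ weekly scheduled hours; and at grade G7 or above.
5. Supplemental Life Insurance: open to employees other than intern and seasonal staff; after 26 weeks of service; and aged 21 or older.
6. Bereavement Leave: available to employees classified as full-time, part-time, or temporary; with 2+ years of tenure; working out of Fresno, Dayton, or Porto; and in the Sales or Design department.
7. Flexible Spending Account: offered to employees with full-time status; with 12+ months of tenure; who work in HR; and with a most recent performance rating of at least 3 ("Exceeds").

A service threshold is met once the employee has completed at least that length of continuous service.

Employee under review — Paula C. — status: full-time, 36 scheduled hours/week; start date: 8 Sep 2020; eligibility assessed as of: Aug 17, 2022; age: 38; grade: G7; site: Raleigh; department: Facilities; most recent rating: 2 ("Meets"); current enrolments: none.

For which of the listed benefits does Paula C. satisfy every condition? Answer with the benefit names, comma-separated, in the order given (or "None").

Paid Family Leave, Supplemental Life Insurance

Service from 8 Sep 2020 to Aug 17, 2022: 708 days.
RSU Program — status full-time ✓; service 708 days ≥ 60 days ✓; 36 hrs/wk < 40 ✗ → not eligible.
Education Assistance — service 708 days ≥ 2 months (≈60 days) ✓; site Raleigh ✗ (not Calgary, Leeds, or Pune) → not eligible.
Travel Insurance — service 708 days ≥ 9 months (≈270 days) ✓; age 38 ≥ 18 ✓; grade G7 ≥ G4 ✓; not enrolled in Education Assistance ✗ → not eligible.
Paid Family Leave — status full-time ✓ (not excluded); service 708 days ≥ 9 months (≈270 days) ✓; 36 hrs/wk ≥ 24 ✓; grade G7 ≥ G7 ✓ → eligible.
Supplemental Life Insurance — status full-time ✓ (not excluded); service 708 days ≥ 26 weeks (≈182 days) ✓; age 38 ≥ 21 ✓ → eligible.
Bereavement Leave — status full-time ✓; service 708 days < 2 years (≈730 days) ✗ → not eligible.
Flexible Spending Account — status full-time ✓; service 708 days ≥ 12 months (≈360 days) ✓; dept Facilities ✗ → not eligible.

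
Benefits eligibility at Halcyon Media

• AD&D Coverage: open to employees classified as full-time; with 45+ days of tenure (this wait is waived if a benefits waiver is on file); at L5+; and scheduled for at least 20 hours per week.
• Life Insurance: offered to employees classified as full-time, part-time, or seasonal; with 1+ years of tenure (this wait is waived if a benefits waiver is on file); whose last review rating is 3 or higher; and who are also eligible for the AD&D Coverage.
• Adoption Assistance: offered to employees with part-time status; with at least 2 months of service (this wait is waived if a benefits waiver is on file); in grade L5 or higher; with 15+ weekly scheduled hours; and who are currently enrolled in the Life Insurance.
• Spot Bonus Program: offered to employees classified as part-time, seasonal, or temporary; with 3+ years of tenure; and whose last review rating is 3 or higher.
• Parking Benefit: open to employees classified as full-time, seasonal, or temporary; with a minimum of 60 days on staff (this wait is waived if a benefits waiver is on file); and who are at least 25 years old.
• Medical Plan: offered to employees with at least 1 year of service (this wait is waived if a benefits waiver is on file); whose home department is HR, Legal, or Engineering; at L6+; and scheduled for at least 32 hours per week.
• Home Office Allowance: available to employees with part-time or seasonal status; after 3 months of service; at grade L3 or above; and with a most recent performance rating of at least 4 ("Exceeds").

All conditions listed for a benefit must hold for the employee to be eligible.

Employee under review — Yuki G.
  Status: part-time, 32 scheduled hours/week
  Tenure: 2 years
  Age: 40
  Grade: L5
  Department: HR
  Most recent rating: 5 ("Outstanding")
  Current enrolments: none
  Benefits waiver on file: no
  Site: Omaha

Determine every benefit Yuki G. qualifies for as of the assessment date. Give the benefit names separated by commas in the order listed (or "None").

Home Office Allowance

AD&D Coverage — status part-time ✗ (requires full-time) → not eligible.
Life Insurance — status part-time ✓; no waiver, service 2 years ≥ 1 year ✓; rating 5 ≥ 3 ✓; not eligible for AD&D Coverage ✗ → not eligible.
Adoption Assistance — status part-time ✓; no waiver, service 2 years ≥ 2 months (≈60 days) ✓; grade L5 ≥ L5 ✓; 32 hrs/wk ≥ 15 ✓; not enrolled in Life Insurance ✗ → not eligible.
Spot Bonus Program — status part-time ✓; service 2 years < 3 years ✗ → not eligible.
Parking Benefit — status part-time ✗ (requires full-time, seasonal, or temporary) → not eligible.
Medical Plan — no waiver, service 2 years ≥ 1 year ✓; dept HR ✓; grade L5 < L6 ✗ → not eligible.
Home Office Allowance — status part-time ✓; service 2 years ≥ 3 months (≈90 days) ✓; grade L5 ≥ L3 ✓; rating 5 ≥ 4 ✓ → eligible.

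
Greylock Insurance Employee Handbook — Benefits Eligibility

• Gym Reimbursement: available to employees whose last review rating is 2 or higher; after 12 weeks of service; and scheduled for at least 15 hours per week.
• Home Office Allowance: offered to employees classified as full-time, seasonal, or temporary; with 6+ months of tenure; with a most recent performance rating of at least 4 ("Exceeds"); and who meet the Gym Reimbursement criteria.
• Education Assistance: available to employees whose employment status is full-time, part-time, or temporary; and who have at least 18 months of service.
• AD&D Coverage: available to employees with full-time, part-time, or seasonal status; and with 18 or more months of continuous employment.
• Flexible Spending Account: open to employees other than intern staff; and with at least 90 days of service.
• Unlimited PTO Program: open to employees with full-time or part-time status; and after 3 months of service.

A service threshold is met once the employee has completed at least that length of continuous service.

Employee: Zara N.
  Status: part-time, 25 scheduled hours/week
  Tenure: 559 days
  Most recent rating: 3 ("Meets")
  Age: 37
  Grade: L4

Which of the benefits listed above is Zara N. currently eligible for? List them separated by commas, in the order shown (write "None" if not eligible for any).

Gym Reimbursement, Education Assistance, AD&D Coverage, Flexible Spending Account, Unlimited PTO Program

Gym Reimbursement — rating 3 ≥ 2 ✓; service 559 days ≥ 12 weeks (≈84 days) ✓; 25 hrs/wk ≥ 15 ✓ → eligible.
Home Office Allowance — status part-time ✗ (requires full-time, seasonal, or temporary) → not eligible.
Education Assistance — status part-time ✓; service 559 days ≥ 18 months (≈540 days) ✓ → eligible.
AD&D Coverage — status part-time ✓; service 559 days ≥ 18 months (≈540 days) ✓ → eligible.
Flexible Spending Account — status part-time ✓ (not excluded); service 559 days ≥ 90 days ✓ → eligible.
Unlimited PTO Program — status part-time ✓; service 559 days ≥ 3 months (≈90 days) ✓ → eligible.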